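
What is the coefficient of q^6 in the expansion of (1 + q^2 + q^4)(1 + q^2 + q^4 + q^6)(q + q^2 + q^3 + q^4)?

5

(1 + q^2 + q^4) has coefficients 1,0,1,0,1 for degrees 0…4.
(1 + q^2 + q^4 + q^6) has coefficients 1,0,1,0,1,0,1 for degrees 0…6.
Finally multiplying by (q + q^2 + q^3 + q^4), the product of all factors after the first has coefficients 0,1,1,2,2,2,2 for degrees 0…6.
[q^6] = 1·2 + 1·2 + 1·1 = 5.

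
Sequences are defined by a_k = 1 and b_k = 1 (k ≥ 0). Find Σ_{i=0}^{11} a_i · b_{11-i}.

12

Write out a_i and b_{11-i} for i = 0,…,11 and sum the products.
Σ = 1·1 + 1·1 + 1·1 + 1·1 + 1·1 + 1·1 + 1·1 + 1·1 + 1·1 + 1·1 + 1·1 + 1·1 = 12.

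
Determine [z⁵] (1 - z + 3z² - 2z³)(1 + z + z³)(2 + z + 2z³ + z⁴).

(1 - z + 3z² - 2z³) has coefficients 1,-1,3,-2 for degrees 0…3.
(1 + z + z³) has coefficients 1,1,0,1,0,0 for degrees 0…5.
Finally multiplying by (2 + z + 2z³ + z⁴), the product of all factors after the first has coefficients 2,3,1,4,4,1 for degrees 0…5.
[z⁵] = 1·1 − 1·4 + 3·4 − 2·1 = 7.

7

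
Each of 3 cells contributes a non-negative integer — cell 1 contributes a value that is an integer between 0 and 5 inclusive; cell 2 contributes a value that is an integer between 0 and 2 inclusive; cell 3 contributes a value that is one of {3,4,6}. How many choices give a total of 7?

The generating function for the choices is (1 + q + q^2 + q^3 + q^4 + q^5)·(1 + q + q^2)·(q^3 + q^4 + q^6); the count is [q^7].
(1 + q + q^2 + q^3 + q^4 + q^5) has coefficients 1,1,1,1,1,1 for degrees 0…5.
(1 + q + q^2) has coefficients 1,1,1,0,0,0,0,0 for degrees 0…7.
Finally multiplying by (q^3 + q^4 + q^6), the product of all factors after the first has coefficients 0,0,0,1,2,2,2,1 for degrees 0…7.
[q^7] = 1·1 + 1·2 + 1·2 + 1·2 + 1·1 + 1·0 = 8.

8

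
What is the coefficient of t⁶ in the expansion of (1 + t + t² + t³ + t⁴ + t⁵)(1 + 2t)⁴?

80

(1 + t + t² + t³ + t⁴ + t⁵) has coefficients 1,1,1,1,1,1 for degrees 0…5.
(1 + 2t)⁴ has coefficients 1,8,24,32,16,0,0 for degrees 0…6.
[t⁶] = 1·0 + 1·0 + 1·16 + 1·32 + 1·24 + 1·8 = 80.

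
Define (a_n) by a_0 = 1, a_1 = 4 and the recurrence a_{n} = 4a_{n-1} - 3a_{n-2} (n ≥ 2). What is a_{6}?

The ordinary generating function has denominator 1 - 4t + 3t^2.
Iterating the recurrence: a_0,…,a_{6} = 1, 4, 13, 40, 121, 364, 1093.

1093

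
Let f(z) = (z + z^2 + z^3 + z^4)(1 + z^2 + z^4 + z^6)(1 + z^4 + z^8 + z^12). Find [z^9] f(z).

(z + z^2 + z^3 + z^4) has coefficients 0,1,1,1,1 for degrees 0…4.
(1 + z^2 + z^4 + z^6) has coefficients 1,0,1,0,1,0,1,0,0,0 for degrees 0…9.
Finally multiplying by (1 + z^4 + z^8 + z^12), the product of all factors after the first has coefficients 1,0,1,0,2,0,2,0,2,0 for degrees 0…9.
[z^9] = 1·2 + 1·0 + 1·2 + 1·0 = 4.

4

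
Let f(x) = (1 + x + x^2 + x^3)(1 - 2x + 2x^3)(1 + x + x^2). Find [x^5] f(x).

(1 + x + x^2 + x^3) has coefficients 1,1,1,1 for degrees 0…3.
(1 - 2x + 2x^3) has coefficients 1,-2,0,2,0,0 for degrees 0…5.
Finally multiplying by (1 + x + x^2), the product of all factors after the first has coefficients 1,-1,-1,0,2,2 for degrees 0…5.
[x^5] = 1·2 + 1·2 + 1·0 + 1·(-1) = 3.

3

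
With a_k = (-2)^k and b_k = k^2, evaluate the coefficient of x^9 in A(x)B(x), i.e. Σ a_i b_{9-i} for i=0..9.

Write out a_i and b_{9-i} for i = 0,…,9 and sum the products.
Σ = 1·81 − 2·64 + 4·49 − 8·36 + 16·25 − 32·16 + 64·9 − 128·4 + 256·1 − 512·0 = 69.

69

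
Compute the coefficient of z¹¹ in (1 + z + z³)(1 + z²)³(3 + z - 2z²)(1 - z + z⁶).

10

(1 + z + z³) has coefficients 1,1,0,1 for degrees 0…3.
(1 + z²)³ has coefficients 1,0,3,0,3,0,1,0,0,0,0,0 for degrees 0…11.
Multiplying by (3 + z - 2z²) gives running coefficients 3,1,7,3,3,3,-3,1,-2,0,0,0 for degrees 0…11.
Finally multiplying by (1 - z + z⁶), the product of all factors after the first has coefficients 3,-2,6,-4,0,0,-3,5,4,5,3,3 for degrees 0…11.
[z¹¹] = 1·3 + 1·3 + 1·4 = 10.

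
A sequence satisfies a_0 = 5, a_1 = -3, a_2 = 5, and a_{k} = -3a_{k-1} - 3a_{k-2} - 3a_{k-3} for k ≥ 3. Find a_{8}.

The ordinary generating function has denominator 1 + 3y + 3y^2 + 3y^3.
Iterating the recurrence: a_0,…,a_{8} = 5, -3, 5, -21, 57, -123, 261, -585, 1341.

1341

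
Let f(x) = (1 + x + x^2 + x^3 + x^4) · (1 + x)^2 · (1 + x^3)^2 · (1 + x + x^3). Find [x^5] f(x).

25

(1 + x + x^2 + x^3 + x^4) has coefficients 1,1,1,1,1 for degrees 0…4.
(1 + x)^2 has coefficients 1,2,1,0,0,0 for degrees 0…5.
Multiplying by (1 + x^3)^2 gives running coefficients 1,2,1,2,4,2 for degrees 0…5.
Finally multiplying by (1 + x + x^3), the product of all factors after the first has coefficients 1,3,3,4,8,7 for degrees 0…5.
[x^5] = 1·7 + 1·8 + 1·4 + 1·3 + 1·3 = 25.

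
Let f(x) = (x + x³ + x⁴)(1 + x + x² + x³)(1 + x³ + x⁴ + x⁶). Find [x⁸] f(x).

(x + x³ + x⁴) has coefficients 0,1,0,1,1 for degrees 0…4.
(1 + x + x² + x³) has coefficients 1,1,1,1,0,0,0,0,0 for degrees 0…8.
Finally multiplying by (1 + x³ + x⁴ + x⁶), the product of all factors after the first has coefficients 1,1,1,2,2,2,3,2,1 for degrees 0…8.
[x⁸] = 1·2 + 1·2 + 1·2 = 6.

6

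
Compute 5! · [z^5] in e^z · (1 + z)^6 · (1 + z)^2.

The EGF product rule gives c_5 = Σ_{k_1+k_2+k_3=5} C(5; k_1,k_2,k_3) · ∏ g_i(k_i), where e^z gives (1)^k; (1+z)^6 gives the falling factorial (6)_k; (1+z)^2 gives the falling factorial (2)_k.
g_1(k) for k = 0…5: 1, 1, 1, 1, 1, 1.
g_2(k) for k = 0…5: 1, 6, 30, 120, 360, 720.
g_3(k) for k = 0…5: 1, 2, 2, 0, 0, 0.
First combine the last two factors: h(k) = Σ_j C(k,j)·g_2(j)·g_3(k−j) for k = 0…5: 1, 8, 56, 336, 1680, 6720.
c_5 = Σ_k C(5,k)·g_1(k)·h(5−k) = 1·1·6720 + 5·1·1680 + 10·1·336 + 10·1·56 + 5·1·8 + 1·1·1 = 6720 + 8400 + 3360 + 560 + 40 + 1 = 19081.

19081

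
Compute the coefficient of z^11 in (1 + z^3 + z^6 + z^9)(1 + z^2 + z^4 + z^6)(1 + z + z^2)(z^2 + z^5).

(1 + z^3 + z^6 + z^9) has coefficients 1,0,0,1,0,0,1,0,0,1 for degrees 0…9.
(1 + z^2 + z^4 + z^6) has coefficients 1,0,1,0,1,0,1,0,0,0,0,0 for degrees 0…11.
Multiplying by (1 + z + z^2) gives running coefficients 1,1,2,1,2,1,2,1,1,0,0,0 for degrees 0…11.
Finally multiplying by (z^2 + z^5), the product of all factors after the first has coefficients 0,0,1,1,2,2,3,3,3,3,2,2 for degrees 0…11.
[z^11] = 1·2 + 1·3 + 1·2 + 1·1 = 8.

8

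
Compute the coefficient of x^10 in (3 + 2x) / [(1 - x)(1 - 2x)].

Partial fractions give a closed form: a_n = (-5)·1^n + (8)·2^n.
At n = 10: a_10 = 8187.

8187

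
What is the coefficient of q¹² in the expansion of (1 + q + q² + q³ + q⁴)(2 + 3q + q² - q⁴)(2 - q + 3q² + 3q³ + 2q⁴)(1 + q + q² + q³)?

(1 + q + q² + q³ + q⁴) has coefficients 1,1,1,1,1 for degrees 0…4.
(2 + 3q + q² - q⁴) has coefficients 2,3,1,0,-1,0,0,0,0,0,0,0,0 for degrees 0…12.
Multiplying by (2 - q + 3q² + 3q³ + 2q⁴) gives running coefficients 4,4,5,14,14,10,-1,-3,-2,0,0,0,0 for degrees 0…12.
Finally multiplying by (1 + q + q² + q³), the product of all factors after the first has coefficients 4,8,13,27,37,43,37,20,4,-6,-5,-2,0 for degrees 0…12.
[q¹²] = 1·0 + 1·(-2) + 1·(-5) + 1·(-6) + 1·4 = -9.

-9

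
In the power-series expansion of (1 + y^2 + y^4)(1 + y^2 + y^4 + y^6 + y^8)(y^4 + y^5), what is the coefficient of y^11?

3

(1 + y^2 + y^4) has coefficients 1,0,1,0,1 for degrees 0…4.
(1 + y^2 + y^4 + y^6 + y^8) has coefficients 1,0,1,0,1,0,1,0,1,0,0,0 for degrees 0…11.
Finally multiplying by (y^4 + y^5), the product of all factors after the first has coefficients 0,0,0,0,1,1,1,1,1,1,1,1 for degrees 0…11.
[y^11] = 1·1 + 1·1 + 1·1 = 3.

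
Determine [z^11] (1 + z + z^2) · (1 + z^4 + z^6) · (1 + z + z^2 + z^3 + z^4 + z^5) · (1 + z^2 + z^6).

(1 + z + z^2) has coefficients 1,1,1 for degrees 0…2.
(1 + z^4 + z^6) has coefficients 1,0,0,0,1,0,1,0,0,0,0,0 for degrees 0…11.
Multiplying by (1 + z + z^2 + z^3 + z^4 + z^5) gives running coefficients 1,1,1,1,2,2,2,2,2,2,1,1 for degrees 0…11.
Finally multiplying by (1 + z^2 + z^6), the product of all factors after the first has coefficients 1,1,2,2,3,3,5,5,5,5,5,5 for degrees 0…11.
[z^11] = 1·5 + 1·5 + 1·5 = 15.

15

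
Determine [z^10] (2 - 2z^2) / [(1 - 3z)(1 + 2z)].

The denominator gives the recurrence a_n = a_(n−1) + 6a_(n−2) for n ≥ 3; the numerator fixes a_0 = 2, a_1 = 2, a_2 = 12.
Iterating: 2, 2, 12, 24, 96, 240, 816, 2256, 7152, 20688, 63600, so a_10 = 63600.

63600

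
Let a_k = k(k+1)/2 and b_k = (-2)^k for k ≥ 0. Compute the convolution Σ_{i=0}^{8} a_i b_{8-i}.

-24

The convolution is the t^8 coefficient of A(t)B(t).
Σ = 0·256 + 1·(-128) + 3·64 + 6·(-32) + 10·16 + 15·(-8) + 21·4 + 28·(-2) + 36·1 = -24.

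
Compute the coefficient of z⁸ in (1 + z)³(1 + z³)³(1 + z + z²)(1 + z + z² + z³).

(1 + z)³ has coefficients 1,3,3,1 for degrees 0…3.
(1 + z³)³ has coefficients 1,0,0,3,0,0,3,0,0 for degrees 0…8.
Multiplying by (1 + z + z²) gives running coefficients 1,1,1,3,3,3,3,3,3 for degrees 0…8.
Finally multiplying by (1 + z + z² + z³), the product of all factors after the first has coefficients 1,2,3,6,8,10,12,12,12 for degrees 0…8.
[z⁸] = 1·12 + 3·12 + 3·12 + 1·10 = 94.

94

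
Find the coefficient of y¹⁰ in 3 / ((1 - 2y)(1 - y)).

6141

Partial fractions give a closed form: a_n = (6)·2^n + (-3)·1^n.
At n = 10: a_10 = 6141.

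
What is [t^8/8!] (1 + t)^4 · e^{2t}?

95744

The EGF product rule gives c_8 = Σ_{k_1+k_2=8} C(8; k_1,k_2) · ∏ g_i(k_i), where (1+t)^4 gives the falling factorial (4)_k; e^{2t} gives (2)^k.
g_1(k) for k = 0…8: 1, 4, 12, 24, 24, 0, 0, 0, 0.
g_2(k) for k = 0…8: 1, 2, 4, 8, 16, 32, 64, 128, 256.
c_8 = Σ_k C(8,k)·g_1(k)·g_2(8−k) = 1·1·256 + 8·4·128 + 28·12·64 + 56·24·32 + 70·24·16 = 256 + 4096 + 21504 + 43008 + 26880 = 95744.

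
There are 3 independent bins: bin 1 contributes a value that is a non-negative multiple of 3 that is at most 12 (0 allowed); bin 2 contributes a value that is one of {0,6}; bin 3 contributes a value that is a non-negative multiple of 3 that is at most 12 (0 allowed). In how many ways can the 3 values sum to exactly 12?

8

The generating function for the choices is (1 + t³ + t⁶ + t⁹ + t¹²)·(1 + t⁶)·(1 + t³ + t⁶ + t⁹ + t¹²); the count is [t¹²].
(1 + t³ + t⁶ + t⁹ + t¹²) has coefficients 1,0,0,1,0,0,1,0,0,1,0,0,1 for degrees 0…12.
(1 + t⁶) has coefficients 1,0,0,0,0,0,1,0,0,0,0,0,0 for degrees 0…12.
Finally multiplying by (1 + t³ + t⁶ + t⁹ + t¹²), the product of all factors after the first has coefficients 1,0,0,1,0,0,2,0,0,2,0,0,2 for degrees 0…12.
[t¹²] = 1·2 + 1·2 + 1·2 + 1·1 + 1·1 = 8.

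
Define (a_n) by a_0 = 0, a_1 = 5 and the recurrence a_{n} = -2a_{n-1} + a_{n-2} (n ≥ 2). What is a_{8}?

The ordinary generating function has denominator 1 + 2q - q^2.
Iterating the recurrence: a_0,…,a_{8} = 0, 5, -10, 25, -60, 145, -350, 845, -2040.

-2040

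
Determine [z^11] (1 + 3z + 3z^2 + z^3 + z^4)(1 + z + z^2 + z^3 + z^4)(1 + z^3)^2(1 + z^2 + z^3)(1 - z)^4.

-17

(1 + 3z + 3z^2 + z^3 + z^4) has coefficients 1,3,3,1,1 for degrees 0…4.
(1 + z + z^2 + z^3 + z^4) has coefficients 1,1,1,1,1,0,0,0,0,0,0,0 for degrees 0…11.
Multiplying by (1 + z^3)^2 gives running coefficients 1,1,1,3,3,2,3,3,1,1,1,0 for degrees 0…11.
Multiplying by (1 + z^2 + z^3) gives running coefficients 1,1,2,5,5,6,9,8,6,7,5,2 for degrees 0…11.
Finally multiplying by (1 - z)^4, the product of all factors after the first has coefficients 1,-3,4,-1,-6,9,-3,-7,9,1,-10,8 for degrees 0…11.
[z^11] = 1·8 + 3·(-10) + 3·1 + 1·9 + 1·(-7) = -17.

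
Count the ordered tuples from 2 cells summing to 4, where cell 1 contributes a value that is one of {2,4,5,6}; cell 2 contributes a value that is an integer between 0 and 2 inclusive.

The generating function for the choices is (q^2 + q^4 + q^5 + q^6)·(1 + q + q^2); the count is [q^4].
(q^2 + q^4 + q^5 + q^6) has coefficients 0,0,1,0,1 for degrees 0…4.
(1 + q + q^2) has coefficients 1,1,1,0,0 for degrees 0…4.
[q^4] = 1·1 + 1·1 = 2.

2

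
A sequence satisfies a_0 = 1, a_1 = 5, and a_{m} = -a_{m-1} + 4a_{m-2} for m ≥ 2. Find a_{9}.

The ordinary generating function has denominator 1 + y - 4y^2.
Iterating the recurrence: a_0,…,a_{9} = 1, 5, -1, 21, -25, 109, -209, 645, -1481, 4061.

4061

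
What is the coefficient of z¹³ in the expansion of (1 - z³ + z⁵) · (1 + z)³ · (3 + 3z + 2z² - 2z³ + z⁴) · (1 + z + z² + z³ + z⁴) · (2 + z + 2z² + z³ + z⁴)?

146

(1 - z³ + z⁵) has coefficients 1,0,0,-1,0,1 for degrees 0…5.
(1 + z)³ has coefficients 1,3,3,1,0,0,0,0,0,0,0,0,0,0 for degrees 0…13.
Multiplying by (3 + 3z + 2z² - 2z³ + z⁴) gives running coefficients 3,12,20,16,4,-1,1,1,0,0,0,0,0,0 for degrees 0…13.
Multiplying by (1 + z + z² + z³ + z⁴) gives running coefficients 3,15,35,51,55,51,40,21,5,1,2,1,0,0 for degrees 0…13.
Finally multiplying by (2 + z + 2z² + z³ + z⁴), the product of all factors after the first has coefficients 6,33,91,170,249,309,327,290,217,140,76,32,11,5 for degrees 0…13.
[z¹³] = 1·5 − 1·76 + 1·217 = 146.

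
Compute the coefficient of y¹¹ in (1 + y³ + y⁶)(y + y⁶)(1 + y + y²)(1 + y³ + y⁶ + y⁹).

5

(1 + y³ + y⁶) has coefficients 1,0,0,1,0,0,1 for degrees 0…6.
(y + y⁶) has coefficients 0,1,0,0,0,0,1,0,0,0,0,0 for degrees 0…11.
Multiplying by (1 + y + y²) gives running coefficients 0,1,1,1,0,0,1,1,1,0,0,0 for degrees 0…11.
Finally multiplying by (1 + y³ + y⁶ + y⁹), the product of all factors after the first has coefficients 0,1,1,1,1,1,2,2,2,2,2,2 for degrees 0…11.
[y¹¹] = 1·2 + 1·2 + 1·1 = 5.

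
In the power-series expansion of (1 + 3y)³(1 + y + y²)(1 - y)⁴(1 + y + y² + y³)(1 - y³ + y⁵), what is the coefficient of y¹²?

90

(1 + 3y)³ has coefficients 1,9,27,27 for degrees 0…3.
(1 + y + y²) has coefficients 1,1,1,0,0,0,0,0,0,0,0,0,0 for degrees 0…12.
Multiplying by (1 - y)⁴ gives running coefficients 1,-3,3,-2,3,-3,1,0,0,0,0,0,0 for degrees 0…12.
Multiplying by (1 + y + y² + y³) gives running coefficients 1,-2,1,-1,1,1,-1,1,-2,1,0,0,0 for degrees 0…12.
Finally multiplying by (1 - y³ + y⁵), the product of all factors after the first has coefficients 1,-2,1,-2,3,1,-2,1,-4,3,0,1,0 for degrees 0…12.
[y¹²] = 1·0 + 9·1 + 27·0 + 27·3 = 90.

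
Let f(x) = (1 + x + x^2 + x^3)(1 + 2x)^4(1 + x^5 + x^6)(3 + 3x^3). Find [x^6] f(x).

369

(1 + x + x^2 + x^3) has coefficients 1,1,1,1 for degrees 0…3.
(1 + 2x)^4 has coefficients 1,8,24,32,16,0,0 for degrees 0…6.
Multiplying by (1 + x^5 + x^6) gives running coefficients 1,8,24,32,16,1,9 for degrees 0…6.
Finally multiplying by (3 + 3x^3), the product of all factors after the first has coefficients 3,24,72,99,72,75,123 for degrees 0…6.
[x^6] = 1·123 + 1·75 + 1·72 + 1·99 = 369.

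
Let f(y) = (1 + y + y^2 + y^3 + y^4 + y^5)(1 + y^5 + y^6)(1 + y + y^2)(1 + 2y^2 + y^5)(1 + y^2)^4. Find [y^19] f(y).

150

(1 + y + y^2 + y^3 + y^4 + y^5) has coefficients 1,1,1,1,1,1 for degrees 0…5.
(1 + y^5 + y^6) has coefficients 1,0,0,0,0,1,1,0,0,0,0,0,0,0,0,0,0,0,0,0 for degrees 0…19.
Multiplying by (1 + y + y^2) gives running coefficients 1,1,1,0,0,1,2,2,1,0,0,0,0,0,0,0,0,0,0,0 for degrees 0…19.
Multiplying by (1 + 2y^2 + y^5) gives running coefficients 1,1,3,2,2,2,3,5,5,4,3,2,2,1,0,0,0,0,0,0 for degrees 0…19.
Finally multiplying by (1 + y^2)^4, the product of all factors after the first has coefficients 1,1,7,6,20,16,33,29,42,45,52,58,58,55,49,37,29,18,11,6 for degrees 0…19.
[y^19] = 1·6 + 1·11 + 1·18 + 1·29 + 1·37 + 1·49 = 150.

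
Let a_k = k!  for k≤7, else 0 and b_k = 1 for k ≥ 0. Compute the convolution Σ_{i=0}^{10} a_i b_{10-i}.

5914

The convolution is the t^10 coefficient of A(t)B(t).
Σ = 1·1 + 1·1 + 2·1 + 6·1 + 24·1 + 120·1 + 720·1 + 5040·1 + 0·1 + 0·1 + 0·1 = 5914.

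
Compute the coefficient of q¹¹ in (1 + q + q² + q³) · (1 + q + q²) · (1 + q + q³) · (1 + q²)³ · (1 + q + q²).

(1 + q + q² + q³) has coefficients 1,1,1,1 for degrees 0…3.
(1 + q + q²) has coefficients 1,1,1,0,0,0,0,0,0,0,0,0 for degrees 0…11.
Multiplying by (1 + q + q³) gives running coefficients 1,2,2,2,1,1,0,0,0,0,0,0 for degrees 0…11.
Multiplying by (1 + q²)³ gives running coefficients 1,2,5,8,10,13,10,11,5,5,1,1 for degrees 0…11.
Finally multiplying by (1 + q + q²), the product of all factors after the first has coefficients 1,3,8,15,23,31,33,34,26,21,11,7 for degrees 0…11.
[q¹¹] = 1·7 + 1·11 + 1·21 + 1·26 = 65.

65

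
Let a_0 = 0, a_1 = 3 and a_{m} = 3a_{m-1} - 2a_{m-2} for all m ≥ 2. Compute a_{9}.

The ordinary generating function has denominator 1 - 3z + 2z^2.
Iterating the recurrence: a_0,…,a_{9} = 0, 3, 9, 21, 45, 93, 189, 381, 765, 1533.

1533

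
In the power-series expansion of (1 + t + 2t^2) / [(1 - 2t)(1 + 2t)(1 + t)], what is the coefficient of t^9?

Partial fractions give a closed form: a_n = (2/3)·2^n + (1)·(-2)^n + (-2/3)·(-1)^n.
At n = 9: a_9 = -170.

-170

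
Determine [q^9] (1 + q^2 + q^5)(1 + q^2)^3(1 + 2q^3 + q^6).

(1 + q^2 + q^5) has coefficients 1,0,1,0,0,1 for degrees 0…5.
(1 + q^2)^3 has coefficients 1,0,3,0,3,0,1,0,0,0 for degrees 0…9.
Finally multiplying by (1 + 2q^3 + q^6), the product of all factors after the first has coefficients 1,0,3,2,3,6,2,6,3,2 for degrees 0…9.
[q^9] = 1·2 + 1·6 + 1·3 = 11.

11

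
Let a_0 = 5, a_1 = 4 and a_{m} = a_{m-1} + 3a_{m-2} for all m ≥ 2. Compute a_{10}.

12256

The ordinary generating function has denominator 1 - q - 3q^2.
Iterating the recurrence: a_0,…,a_{10} = 5, 4, 19, 31, 88, 181, 445, 988, 2323, 5287, 12256.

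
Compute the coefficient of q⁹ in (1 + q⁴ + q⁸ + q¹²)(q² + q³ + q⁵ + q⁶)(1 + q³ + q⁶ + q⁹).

4

(1 + q⁴ + q⁸ + q¹²) has coefficients 1,0,0,0,1,0,0,0,1,0 for degrees 0…9.
(q² + q³ + q⁵ + q⁶) has coefficients 0,0,1,1,0,1,1,0,0,0 for degrees 0…9.
Finally multiplying by (1 + q³ + q⁶ + q⁹), the product of all factors after the first has coefficients 0,0,1,1,0,2,2,0,2,2 for degrees 0…9.
[q⁹] = 1·2 + 1·2 + 1·0 = 4.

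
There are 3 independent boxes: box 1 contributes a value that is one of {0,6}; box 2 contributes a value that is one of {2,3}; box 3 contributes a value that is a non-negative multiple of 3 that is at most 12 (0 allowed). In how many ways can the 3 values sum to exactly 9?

2

The generating function for the choices is (1 + q^6)·(q^2 + q^3)·(1 + q^3 + q^6 + q^9 + q^12); the count is [q^9].
(1 + q^6) has coefficients 1,0,0,0,0,0,1 for degrees 0…6.
(q^2 + q^3) has coefficients 0,0,1,1,0,0,0,0,0,0 for degrees 0…9.
Finally multiplying by (1 + q^3 + q^6 + q^9 + q^12), the product of all factors after the first has coefficients 0,0,1,1,0,1,1,0,1,1 for degrees 0…9.
[q^9] = 1·1 + 1·1 = 2.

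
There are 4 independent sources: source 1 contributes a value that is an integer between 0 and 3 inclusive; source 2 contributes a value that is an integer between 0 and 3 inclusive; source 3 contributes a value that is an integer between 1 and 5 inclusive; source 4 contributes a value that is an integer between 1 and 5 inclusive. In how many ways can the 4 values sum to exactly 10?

56

The generating function for the choices is (1 + x + x^2 + x^3)·(1 + x + x^2 + x^3)·(x + x^2 + x^3 + x^4 + x^5)·(x + x^2 + x^3 + x^4 + x^5); the count is [x^10].
(1 + x + x^2 + x^3) has coefficients 1,1,1,1 for degrees 0…3.
(1 + x + x^2 + x^3) has coefficients 1,1,1,1,0,0,0,0,0,0,0 for degrees 0…10.
Multiplying by (x + x^2 + x^3 + x^4 + x^5) gives running coefficients 0,1,2,3,4,4,3,2,1,0,0 for degrees 0…10.
Finally multiplying by (x + x^2 + x^3 + x^4 + x^5), the product of all factors after the first has coefficients 0,0,1,3,6,10,14,16,16,14,10 for degrees 0…10.
[x^10] = 1·10 + 1·14 + 1·16 + 1·16 = 56.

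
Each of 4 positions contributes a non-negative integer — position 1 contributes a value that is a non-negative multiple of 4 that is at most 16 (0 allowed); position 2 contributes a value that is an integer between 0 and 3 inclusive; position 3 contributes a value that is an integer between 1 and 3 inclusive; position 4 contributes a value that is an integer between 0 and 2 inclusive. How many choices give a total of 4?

The generating function for the choices is (1 + z^4 + z^8 + z^12 + z^16)·(1 + z + z^2 + z^3)·(z + z^2 + z^3)·(1 + z + z^2); the count is [z^4].
(1 + z^4 + z^8 + z^12 + z^16) has coefficients 1,0,0,0,1 for degrees 0…4.
(1 + z + z^2 + z^3) has coefficients 1,1,1,1,0 for degrees 0…4.
Multiplying by (z + z^2 + z^3) gives running coefficients 0,1,2,3,3 for degrees 0…4.
Finally multiplying by (1 + z + z^2), the product of all factors after the first has coefficients 0,1,3,6,8 for degrees 0…4.
[z^4] = 1·8 + 1·0 = 8.

8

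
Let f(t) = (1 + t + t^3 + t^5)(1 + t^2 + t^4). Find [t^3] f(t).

2

(1 + t + t^3 + t^5) has coefficients 1,1,0,1 for degrees 0…3.
(1 + t^2 + t^4) has coefficients 1,0,1,0 for degrees 0…3.
[t^3] = 1·0 + 1·1 + 1·1 = 2.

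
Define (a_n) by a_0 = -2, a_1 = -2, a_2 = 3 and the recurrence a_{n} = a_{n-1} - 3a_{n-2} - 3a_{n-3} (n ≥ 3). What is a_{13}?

8418

The ordinary generating function has denominator 1 - z + 3z^2 + 3z^3.
Iterating the recurrence: a_0,…,a_{13} = -2, -2, 3, 15, 12, -42, -123, -33, 462, 930, -357, -4533, -6252, 8418.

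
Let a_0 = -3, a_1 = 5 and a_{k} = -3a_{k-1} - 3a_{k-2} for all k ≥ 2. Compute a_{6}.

The ordinary generating function has denominator 1 + 3x + 3x^2.
Iterating the recurrence: a_0,…,a_{6} = -3, 5, -6, 3, 9, -36, 81.

81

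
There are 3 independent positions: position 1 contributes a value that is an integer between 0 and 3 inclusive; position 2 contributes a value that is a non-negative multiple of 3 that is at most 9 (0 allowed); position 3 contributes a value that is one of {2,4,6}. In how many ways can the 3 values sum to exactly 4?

The generating function for the choices is (1 + x + x^2 + x^3)·(1 + x^3 + x^6 + x^9)·(x^2 + x^4 + x^6); the count is [x^4].
(1 + x + x^2 + x^3) has coefficients 1,1,1,1 for degrees 0…3.
(1 + x^3 + x^6 + x^9) has coefficients 1,0,0,1,0 for degrees 0…4.
Finally multiplying by (x^2 + x^4 + x^6), the product of all factors after the first has coefficients 0,0,1,0,1 for degrees 0…4.
[x^4] = 1·1 + 1·0 + 1·1 + 1·0 = 2.

2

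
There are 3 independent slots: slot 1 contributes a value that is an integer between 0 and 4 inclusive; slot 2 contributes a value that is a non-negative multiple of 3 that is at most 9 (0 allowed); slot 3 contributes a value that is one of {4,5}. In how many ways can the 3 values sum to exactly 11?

The generating function for the choices is (1 + q + q² + q³ + q⁴)·(1 + q³ + q⁶ + q⁹)·(q⁴ + q⁵); the count is [q¹¹].
(1 + q + q² + q³ + q⁴) has coefficients 1,1,1,1,1 for degrees 0…4.
(1 + q³ + q⁶ + q⁹) has coefficients 1,0,0,1,0,0,1,0,0,1,0,0 for degrees 0…11.
Finally multiplying by (q⁴ + q⁵), the product of all factors after the first has coefficients 0,0,0,0,1,1,0,1,1,0,1,1 for degrees 0…11.
[q¹¹] = 1·1 + 1·1 + 1·0 + 1·1 + 1·1 = 4.

4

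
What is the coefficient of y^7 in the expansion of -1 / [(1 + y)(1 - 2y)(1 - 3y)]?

Partial fractions give a closed form: a_n = (-1/12)·(-1)^n + (4/3)·2^n + (-9/4)·3^n.
At n = 7: a_7 = -4750.

-4750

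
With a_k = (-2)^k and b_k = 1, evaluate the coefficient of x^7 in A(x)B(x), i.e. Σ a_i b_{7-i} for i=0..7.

The convolution is the x^7 coefficient of A(x)B(x).
Σ = 1·1 − 2·1 + 4·1 − 8·1 + 16·1 − 32·1 + 64·1 − 128·1 = -85.

-85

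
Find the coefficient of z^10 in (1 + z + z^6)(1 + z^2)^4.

6

(1 + z + z^6) has coefficients 1,1,0,0,0,0,1 for degrees 0…6.
(1 + z^2)^4 has coefficients 1,0,4,0,6,0,4,0,1,0,0 for degrees 0…10.
[z^10] = 1·0 + 1·0 + 1·6 = 6.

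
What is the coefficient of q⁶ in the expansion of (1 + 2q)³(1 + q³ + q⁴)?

(1 + 2q)³ has coefficients 1,6,12,8 for degrees 0…3.
(1 + q³ + q⁴) has coefficients 1,0,0,1,1,0,0 for degrees 0…6.
[q⁶] = 1·0 + 6·0 + 12·1 + 8·1 = 20.

20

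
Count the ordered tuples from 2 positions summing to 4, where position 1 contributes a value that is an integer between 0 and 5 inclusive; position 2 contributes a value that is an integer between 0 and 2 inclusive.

3

The generating function for the choices is (1 + x + x² + x³ + x⁴ + x⁵)·(1 + x + x²); the count is [x⁴].
(1 + x + x² + x³ + x⁴ + x⁵) has coefficients 1,1,1,1,1 for degrees 0…4.
(1 + x + x²) has coefficients 1,1,1,0,0 for degrees 0…4.
[x⁴] = 1·0 + 1·0 + 1·1 + 1·1 + 1·1 = 3.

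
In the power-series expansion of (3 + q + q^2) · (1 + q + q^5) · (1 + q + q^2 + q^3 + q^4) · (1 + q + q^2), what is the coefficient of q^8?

18

(3 + q + q^2) has coefficients 3,1,1 for degrees 0…2.
(1 + q + q^5) has coefficients 1,1,0,0,0,1,0,0,0 for degrees 0…8.
Multiplying by (1 + q + q^2 + q^3 + q^4) gives running coefficients 1,2,2,2,2,2,1,1,1 for degrees 0…8.
Finally multiplying by (1 + q + q^2), the product of all factors after the first has coefficients 1,3,5,6,6,6,5,4,3 for degrees 0…8.
[q^8] = 3·3 + 1·4 + 1·5 = 18.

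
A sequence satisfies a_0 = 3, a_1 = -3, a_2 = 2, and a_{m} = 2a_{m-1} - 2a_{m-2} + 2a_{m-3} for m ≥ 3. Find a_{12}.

The ordinary generating function has denominator 1 - 2z + 2z^2 - 2z^3.
Iterating the recurrence: a_0,…,a_{12} = 3, -3, 2, 16, 22, 16, 20, 52, 96, 128, 168, 272, 464.

464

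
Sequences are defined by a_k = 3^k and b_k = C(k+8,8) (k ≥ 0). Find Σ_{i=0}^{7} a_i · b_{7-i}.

73440

This is [x^7] in the product of the two ordinary generating functions.
Σ = 1·6435 + 3·3003 + 9·1287 + 27·495 + 81·165 + 243·45 + 729·9 + 2187·1 = 73440.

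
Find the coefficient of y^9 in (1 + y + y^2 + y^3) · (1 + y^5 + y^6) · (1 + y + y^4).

4

(1 + y + y^2 + y^3) has coefficients 1,1,1,1 for degrees 0…3.
(1 + y^5 + y^6) has coefficients 1,0,0,0,0,1,1,0,0,0 for degrees 0…9.
Finally multiplying by (1 + y + y^4), the product of all factors after the first has coefficients 1,1,0,0,1,1,2,1,0,1 for degrees 0…9.
[y^9] = 1·1 + 1·0 + 1·1 + 1·2 = 4.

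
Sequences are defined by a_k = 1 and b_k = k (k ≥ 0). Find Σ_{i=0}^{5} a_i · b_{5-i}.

Write out a_i and b_{5-i} for i = 0,…,5 and sum the products.
Σ = 1·5 + 1·4 + 1·3 + 1·2 + 1·1 + 1·0 = 15.

15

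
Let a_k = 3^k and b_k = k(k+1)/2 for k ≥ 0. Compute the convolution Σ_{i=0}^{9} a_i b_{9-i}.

Write out a_i and b_{9-i} for i = 0,…,9 and sum the products.
Σ = 1·45 + 3·36 + 9·28 + 27·21 + 81·15 + 243·10 + 729·6 + 2187·3 + 6561·1 + 19683·0 = 22113.

22113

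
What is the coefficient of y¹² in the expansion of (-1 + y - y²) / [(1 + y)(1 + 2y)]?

-14333

The denominator gives the recurrence a_n = −3a_(n−1) − 2a_(n−2) for n ≥ 3; the numerator fixes a_0 = -1, a_1 = 4, a_2 = -11.
Iterating: -1, 4, -11, 25, -53, 109, -221, 445, -893, 1789, -3581, 7165, -14333, so a_12 = -14333.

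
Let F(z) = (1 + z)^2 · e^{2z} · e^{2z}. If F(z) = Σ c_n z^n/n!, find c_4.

The EGF product rule gives c_4 = Σ_{k_1+k_2+k_3=4} C(4; k_1,k_2,k_3) · ∏ g_i(k_i), where (1+z)^2 gives the falling factorial (2)_k; e^{2z} gives (2)^k; e^{2z} gives (2)^k.
g_1(k) for k = 0…4: 1, 2, 2, 0, 0.
g_2(k) for k = 0…4: 1, 2, 4, 8, 16.
g_3(k) for k = 0…4: 1, 2, 4, 8, 16.
First combine the last two factors: h(k) = Σ_j C(k,j)·g_2(j)·g_3(k−j) for k = 0…4: 1, 4, 16, 64, 256.
c_4 = Σ_k C(4,k)·g_1(k)·h(4−k) = 1·1·256 + 4·2·64 + 6·2·16 = 256 + 512 + 192 = 960.

960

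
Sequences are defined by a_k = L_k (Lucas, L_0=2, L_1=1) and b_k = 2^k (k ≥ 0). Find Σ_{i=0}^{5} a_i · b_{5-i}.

This is [x^5] in the product of the two ordinary generating functions.
Σ = 2·32 + 1·16 + 3·8 + 4·4 + 7·2 + 11·1 = 145.

145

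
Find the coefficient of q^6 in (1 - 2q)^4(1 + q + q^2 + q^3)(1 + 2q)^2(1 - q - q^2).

(1 - 2q)^4 has coefficients 1,-8,24,-32,16 for degrees 0…4.
(1 + q + q^2 + q^3) has coefficients 1,1,1,1,0,0,0 for degrees 0…6.
Multiplying by (1 + 2q)^2 gives running coefficients 1,5,9,9,8,4,0 for degrees 0…6.
Finally multiplying by (1 - q - q^2), the product of all factors after the first has coefficients 1,4,3,-5,-10,-13,-12 for degrees 0…6.
[q^6] = 1·(-12) − 8·(-13) + 24·(-10) − 32·(-5) + 16·3 = 60.

60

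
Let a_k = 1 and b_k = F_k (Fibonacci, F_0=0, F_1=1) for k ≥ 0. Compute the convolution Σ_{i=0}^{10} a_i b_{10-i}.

This is [x^10] in the product of the two ordinary generating functions.
Σ = 1·55 + 1·34 + 1·21 + 1·13 + 1·8 + 1·5 + 1·3 + 1·2 + 1·1 + 1·1 + 1·0 = 143.

143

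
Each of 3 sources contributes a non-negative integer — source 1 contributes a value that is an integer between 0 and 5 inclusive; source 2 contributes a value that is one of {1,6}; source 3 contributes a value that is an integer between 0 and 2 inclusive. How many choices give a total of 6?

The generating function for the choices is (1 + t + t^2 + t^3 + t^4 + t^5)·(t + t^6)·(1 + t + t^2); the count is [t^6].
(1 + t + t^2 + t^3 + t^4 + t^5) has coefficients 1,1,1,1,1,1 for degrees 0…5.
(t + t^6) has coefficients 0,1,0,0,0,0,1 for degrees 0…6.
Finally multiplying by (1 + t + t^2), the product of all factors after the first has coefficients 0,1,1,1,0,0,1 for degrees 0…6.
[t^6] = 1·1 + 1·0 + 1·0 + 1·1 + 1·1 + 1·1 = 4.

4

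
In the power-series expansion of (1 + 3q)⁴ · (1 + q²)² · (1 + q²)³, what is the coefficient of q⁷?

(1 + 3q)⁴ has coefficients 1,12,54,108,81 for degrees 0…4.
(1 + q²)² has coefficients 1,0,2,0,1,0,0,0 for degrees 0…7.
Finally multiplying by (1 + q²)³, the product of all factors after the first has coefficients 1,0,5,0,10,0,10,0 for degrees 0…7.
[q⁷] = 1·0 + 12·10 + 54·0 + 108·10 + 81·0 = 1200.

1200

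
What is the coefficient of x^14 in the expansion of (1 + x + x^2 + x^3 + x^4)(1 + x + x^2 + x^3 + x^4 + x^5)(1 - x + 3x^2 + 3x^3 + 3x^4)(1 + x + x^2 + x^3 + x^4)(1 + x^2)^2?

(1 + x + x^2 + x^3 + x^4) has coefficients 1,1,1,1,1 for degrees 0…4.
(1 + x + x^2 + x^3 + x^4 + x^5) has coefficients 1,1,1,1,1,1,0,0,0,0,0,0,0,0,0 for degrees 0…14.
Multiplying by (1 - x + 3x^2 + 3x^3 + 3x^4) gives running coefficients 1,0,3,6,9,9,8,9,6,3,0,0,0,0,0 for degrees 0…14.
Multiplying by (1 + x + x^2 + x^3 + x^4) gives running coefficients 1,1,4,10,19,27,35,41,41,35,26,18,9,3,0 for degrees 0…14.
Finally multiplying by (1 + x^2)^2, the product of all factors after the first has coefficients 1,1,6,12,28,48,77,105,130,144,143,129,102,74,44 for degrees 0…14.
[x^14] = 1·44 + 1·74 + 1·102 + 1·129 + 1·143 = 492.

492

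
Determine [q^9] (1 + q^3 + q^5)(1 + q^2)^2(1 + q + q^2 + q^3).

(1 + q^3 + q^5) has coefficients 1,0,0,1,0,1 for degrees 0…5.
(1 + q^2)^2 has coefficients 1,0,2,0,1,0,0,0,0,0 for degrees 0…9.
Finally multiplying by (1 + q + q^2 + q^3), the product of all factors after the first has coefficients 1,1,3,3,3,3,1,1,0,0 for degrees 0…9.
[q^9] = 1·0 + 1·1 + 1·3 = 4.

4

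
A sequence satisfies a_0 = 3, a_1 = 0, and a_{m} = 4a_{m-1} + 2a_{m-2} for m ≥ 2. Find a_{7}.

The ordinary generating function has denominator 1 - 4q - 2q^2.
Iterating the recurrence: a_0,…,a_{7} = 3, 0, 6, 24, 108, 480, 2136, 9504.

9504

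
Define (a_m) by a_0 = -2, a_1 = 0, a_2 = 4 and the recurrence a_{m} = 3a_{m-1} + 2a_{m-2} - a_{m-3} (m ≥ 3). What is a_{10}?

90274

The ordinary generating function has denominator 1 - 3q - 2q^2 + q^3.
Iterating the recurrence: a_0,…,a_{10} = -2, 0, 4, 14, 50, 174, 608, 2122, 7408, 25860, 90274.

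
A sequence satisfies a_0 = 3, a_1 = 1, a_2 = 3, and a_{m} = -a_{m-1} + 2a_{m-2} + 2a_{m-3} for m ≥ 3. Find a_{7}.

The ordinary generating function has denominator 1 + q - 2q^2 - 2q^3.
Iterating the recurrence: a_0,…,a_{7} = 3, 1, 3, 5, 3, 13, 3, 29.

29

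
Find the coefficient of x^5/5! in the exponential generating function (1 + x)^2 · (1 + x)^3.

The EGF product rule gives c_5 = Σ_{k_1+k_2=5} C(5; k_1,k_2) · ∏ g_i(k_i), where (1+x)^2 gives the falling factorial (2)_k; (1+x)^3 gives the falling factorial (3)_k.
g_1(k) for k = 0…5: 1, 2, 2, 0, 0, 0.
g_2(k) for k = 0…5: 1, 3, 6, 6, 0, 0.
c_5 = Σ_k C(5,k)·g_1(k)·g_2(5−k) = 10·2·6 = 120.

120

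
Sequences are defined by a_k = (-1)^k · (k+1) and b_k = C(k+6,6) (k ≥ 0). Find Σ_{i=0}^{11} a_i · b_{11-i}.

The convolution is the t^11 coefficient of A(t)B(t).
Σ = 1·12376 − 2·8008 + 3·5005 − 4·3003 + 5·1716 − 6·924 + 7·462 − 8·210 + 9·84 − 10·28 + 11·7 − 12·1 = 4494.

4494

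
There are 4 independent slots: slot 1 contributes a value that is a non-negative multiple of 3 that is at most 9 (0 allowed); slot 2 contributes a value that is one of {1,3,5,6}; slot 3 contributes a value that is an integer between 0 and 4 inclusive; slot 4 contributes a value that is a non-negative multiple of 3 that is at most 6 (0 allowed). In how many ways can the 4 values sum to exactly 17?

The generating function for the choices is (1 + y³ + y⁶ + y⁹)·(y + y³ + y⁵ + y⁶)·(1 + y + y² + y³ + y⁴)·(1 + y³ + y⁶); the count is [y¹⁷].
(1 + y³ + y⁶ + y⁹) has coefficients 1,0,0,1,0,0,1,0,0,1 for degrees 0…9.
(y + y³ + y⁵ + y⁶) has coefficients 0,1,0,1,0,1,1,0,0,0,0,0,0,0,0,0,0,0 for degrees 0…17.
Multiplying by (1 + y + y² + y³ + y⁴) gives running coefficients 0,1,1,2,2,3,3,3,2,2,1,0,0,0,0,0,0,0 for degrees 0…17.
Finally multiplying by (1 + y³ + y⁶), the product of all factors after the first has coefficients 0,1,1,2,3,4,5,6,6,7,6,5,5,4,2,2,1,0 for degrees 0…17.
[y¹⁷] = 1·0 + 1·2 + 1·5 + 1·6 = 13.

13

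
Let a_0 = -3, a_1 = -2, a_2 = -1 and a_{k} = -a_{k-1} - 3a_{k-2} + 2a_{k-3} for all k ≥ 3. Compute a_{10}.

14

The ordinary generating function has denominator 1 + t + 3t^2 - 2t^3.
Iterating the recurrence: a_0,…,a_{10} = -3, -2, -1, 1, -2, -3, 11, -6, -33, 73, 14.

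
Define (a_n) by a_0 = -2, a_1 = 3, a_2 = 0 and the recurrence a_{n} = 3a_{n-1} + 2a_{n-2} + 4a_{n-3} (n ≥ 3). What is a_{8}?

The ordinary generating function has denominator 1 - 3q - 2q^2 - 4q^3.
Iterating the recurrence: a_0,…,a_{8} = -2, 3, 0, -2, 6, 14, 46, 190, 718.

718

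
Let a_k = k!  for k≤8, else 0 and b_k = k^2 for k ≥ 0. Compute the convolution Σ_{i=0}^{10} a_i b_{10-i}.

The convolution is the x^10 coefficient of A(x)B(x).
Σ = 1·100 + 1·81 + 2·64 + 6·49 + 24·36 + 120·25 + 720·16 + 5040·9 + 40320·4 + 0·1 + 0·0 = 222627.

222627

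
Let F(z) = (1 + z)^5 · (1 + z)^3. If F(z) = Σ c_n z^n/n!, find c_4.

The EGF product rule gives c_4 = Σ_{k_1+k_2=4} C(4; k_1,k_2) · ∏ g_i(k_i), where (1+z)^5 gives the falling factorial (5)_k; (1+z)^3 gives the falling factorial (3)_k.
g_1(k) for k = 0…4: 1, 5, 20, 60, 120.
g_2(k) for k = 0…4: 1, 3, 6, 6, 0.
c_4 = Σ_k C(4,k)·g_1(k)·g_2(4−k) = 4·5·6 + 6·20·6 + 4·60·3 + 1·120·1 = 120 + 720 + 720 + 120 = 1680.

1680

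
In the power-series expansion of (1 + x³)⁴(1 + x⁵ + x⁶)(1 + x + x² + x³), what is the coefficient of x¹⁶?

8

(1 + x³)⁴ has coefficients 1,0,0,4,0,0,6,0,0,4,0,0,1 for degrees 0…12.
(1 + x⁵ + x⁶) has coefficients 1,0,0,0,0,1,1,0,0,0,0,0,0,0,0,0,0 for degrees 0…16.
Finally multiplying by (1 + x + x² + x³), the product of all factors after the first has coefficients 1,1,1,1,0,1,2,2,2,1,0,0,0,0,0,0,0 for degrees 0…16.
[x¹⁶] = 1·0 + 4·0 + 6·0 + 4·2 + 1·0 = 8.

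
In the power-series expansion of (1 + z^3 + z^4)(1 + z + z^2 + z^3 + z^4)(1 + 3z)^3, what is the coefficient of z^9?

117

(1 + z^3 + z^4) has coefficients 1,0,0,1,1 for degrees 0…4.
(1 + z + z^2 + z^3 + z^4) has coefficients 1,1,1,1,1,0,0,0,0,0 for degrees 0…9.
Finally multiplying by (1 + 3z)^3, the product of all factors after the first has coefficients 1,10,37,64,64,63,54,27,0,0 for degrees 0…9.
[z^9] = 1·0 + 1·54 + 1·63 = 117.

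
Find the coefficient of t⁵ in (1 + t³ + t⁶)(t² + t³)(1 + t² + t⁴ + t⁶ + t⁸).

(1 + t³ + t⁶) has coefficients 1,0,0,1,0,0 for degrees 0…5.
(t² + t³) has coefficients 0,0,1,1,0,0 for degrees 0…5.
Finally multiplying by (1 + t² + t⁴ + t⁶ + t⁸), the product of all factors after the first has coefficients 0,0,1,1,1,1 for degrees 0…5.
[t⁵] = 1·1 + 1·1 = 2.

2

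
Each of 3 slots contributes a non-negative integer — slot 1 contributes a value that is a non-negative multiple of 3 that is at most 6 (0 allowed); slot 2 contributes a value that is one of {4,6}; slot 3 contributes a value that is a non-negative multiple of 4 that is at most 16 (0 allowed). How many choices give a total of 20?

The generating function for the choices is (1 + t^3 + t^6)·(t^4 + t^6)·(1 + t^4 + t^8 + t^12 + t^16); the count is [t^20].
(1 + t^3 + t^6) has coefficients 1,0,0,1,0,0,1 for degrees 0…6.
(t^4 + t^6) has coefficients 0,0,0,0,1,0,1,0,0,0,0,0,0,0,0,0,0,0,0,0,0 for degrees 0…20.
Finally multiplying by (1 + t^4 + t^8 + t^12 + t^16), the product of all factors after the first has coefficients 0,0,0,0,1,0,1,0,1,0,1,0,1,0,1,0,1,0,1,0,1 for degrees 0…20.
[t^20] = 1·1 + 1·0 + 1·1 = 2.

2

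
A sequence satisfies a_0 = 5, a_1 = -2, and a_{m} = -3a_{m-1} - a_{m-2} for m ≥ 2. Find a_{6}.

The ordinary generating function has denominator 1 + 3q + q^2.
Iterating the recurrence: a_0,…,a_{6} = 5, -2, 1, -1, 2, -5, 13.

13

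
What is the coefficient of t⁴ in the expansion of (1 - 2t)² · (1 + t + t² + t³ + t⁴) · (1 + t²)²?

4

(1 - 2t)² has coefficients 1,-4,4 for degrees 0…2.
(1 + t + t² + t³ + t⁴) has coefficients 1,1,1,1,1 for degrees 0…4.
Finally multiplying by (1 + t²)², the product of all factors after the first has coefficients 1,1,3,3,4 for degrees 0…4.
[t⁴] = 1·4 − 4·3 + 4·3 = 4.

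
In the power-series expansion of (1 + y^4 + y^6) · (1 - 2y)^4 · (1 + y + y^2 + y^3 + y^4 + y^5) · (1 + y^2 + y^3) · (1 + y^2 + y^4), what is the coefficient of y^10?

8

(1 + y^4 + y^6) has coefficients 1,0,0,0,1,0,1 for degrees 0…6.
(1 - 2y)^4 has coefficients 1,-8,24,-32,16,0,0,0,0,0,0 for degrees 0…10.
Multiplying by (1 + y + y^2 + y^3 + y^4 + y^5) gives running coefficients 1,-7,17,-15,1,1,0,8,-16,16,0 for degrees 0…10.
Multiplying by (1 + y^2 + y^3) gives running coefficients 1,-7,18,-21,11,3,-14,10,-15,24,-8 for degrees 0…10.
Finally multiplying by (1 + y^2 + y^4), the product of all factors after the first has coefficients 1,-7,19,-28,30,-25,15,-8,-18,37,-37 for degrees 0…10.
[y^10] = 1·(-37) + 1·15 + 1·30 = 8.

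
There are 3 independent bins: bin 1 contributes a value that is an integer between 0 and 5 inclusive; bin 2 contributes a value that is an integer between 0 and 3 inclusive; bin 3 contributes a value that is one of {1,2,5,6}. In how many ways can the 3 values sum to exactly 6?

The generating function for the choices is (1 + q + q^2 + q^3 + q^4 + q^5)·(1 + q + q^2 + q^3)·(q + q^2 + q^5 + q^6); the count is [q^6].
(1 + q + q^2 + q^3 + q^4 + q^5) has coefficients 1,1,1,1,1,1 for degrees 0…5.
(1 + q + q^2 + q^3) has coefficients 1,1,1,1,0,0,0 for degrees 0…6.
Finally multiplying by (q + q^2 + q^5 + q^6), the product of all factors after the first has coefficients 0,1,2,2,2,2,2 for degrees 0…6.
[q^6] = 1·2 + 1·2 + 1·2 + 1·2 + 1·2 + 1·1 = 11.

11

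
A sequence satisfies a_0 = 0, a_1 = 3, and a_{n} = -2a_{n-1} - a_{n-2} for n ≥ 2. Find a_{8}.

The ordinary generating function has denominator 1 + 2x + x^2.
Iterating the recurrence: a_0,…,a_{8} = 0, 3, -6, 9, -12, 15, -18, 21, -24.

-24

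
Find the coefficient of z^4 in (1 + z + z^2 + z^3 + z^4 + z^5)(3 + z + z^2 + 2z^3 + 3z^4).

10

(1 + z + z^2 + z^3 + z^4 + z^5) has coefficients 1,1,1,1,1 for degrees 0…4.
(3 + z + z^2 + 2z^3 + 3z^4) has coefficients 3,1,1,2,3 for degrees 0…4.
[z^4] = 1·3 + 1·2 + 1·1 + 1·1 + 1·3 = 10.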